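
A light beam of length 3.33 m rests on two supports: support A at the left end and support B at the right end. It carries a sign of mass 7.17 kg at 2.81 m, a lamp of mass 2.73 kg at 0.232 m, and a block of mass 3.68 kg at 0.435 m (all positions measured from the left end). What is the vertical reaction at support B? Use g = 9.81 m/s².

R_B ≈ 65.9 N

About support A:
Sign: 7.17 × 9.81 = 70.34 N down at 2.81 m → arm 2.81 m, τ = 70.34 × 2.81 = 197.7 N·m clockwise.
Lamp: 2.73 × 9.81 = 26.78 N down at 0.232 m → arm 0.232 m, τ = 26.78 × 0.232 = 6.213 N·m clockwise.
Block: 3.68 × 9.81 = 36.1 N down at 0.435 m → arm 0.435 m, τ = 36.1 × 0.435 = 15.7 N·m clockwise.
Net load moment about support A = 219.6 N·m clockwise.
Reaction R at support B is upward at 3.33 m, arm 3.33 m → moment R × 3.33 counterclockwise.
Balancing moments: R × 3.33 = 219.6, giving R = 65.9 N.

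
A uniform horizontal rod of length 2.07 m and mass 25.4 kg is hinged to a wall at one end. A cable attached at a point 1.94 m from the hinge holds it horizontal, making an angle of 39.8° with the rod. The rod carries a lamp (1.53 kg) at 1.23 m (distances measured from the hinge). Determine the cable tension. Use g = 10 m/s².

T ≈ 227 N

Choose the hinge as the axis so the unknown hinge reaction has zero arm there.
Beam weight: 25.4 × 10 = 254 N down at 1.035 m → arm 1.035 m, τ = 254 × 1.035 = 262.9 N·m clockwise.
Lamp: 1.53 × 10 = 15.3 N down at 1.23 m → arm 1.23 m, τ = 15.3 × 1.23 = 18.82 N·m clockwise.
Total clockwise load moment = 281.7 N·m.
The cable tension T acts at 1.94 m; only its component perpendicular to the rod, T sinθ, produces torque. sin 39.8° = 0.6401.
For rotational equilibrium, T × 1.94 × 0.6401 = 281.7, so T = 281.7 / 1.242 = 227 N.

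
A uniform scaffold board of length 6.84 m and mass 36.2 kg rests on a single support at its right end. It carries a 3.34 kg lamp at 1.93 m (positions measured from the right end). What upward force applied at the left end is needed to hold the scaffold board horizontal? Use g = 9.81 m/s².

F ≈ 187 N

Sum moments about the right end (the unknown pivot reaction has zero arm there).
Beam weight: 36.2 × 9.81 = 355.1 N down at 3.42 m → arm 3.42 m, τ = 355.1 × 3.42 = 1214 N·m counterclockwise.
Lamp: 3.34 × 9.81 = 32.77 N down at 1.93 m → arm 1.93 m, τ = 32.77 × 1.93 = 63.25 N·m counterclockwise.
Net moment of the loads = 1277 N·m counterclockwise.
The upward force F acts at the left end, arm 6.84 m, giving F × 6.84 clockwise.
Στ = 0 ⇒ F × 6.84 = 1277 ⇒ F = 1277 / 6.84 = 187 N.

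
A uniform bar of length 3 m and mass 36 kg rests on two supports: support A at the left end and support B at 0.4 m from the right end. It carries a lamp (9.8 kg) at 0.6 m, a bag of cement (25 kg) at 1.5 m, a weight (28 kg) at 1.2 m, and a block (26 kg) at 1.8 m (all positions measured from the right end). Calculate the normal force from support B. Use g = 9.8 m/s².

Choose support A as the axis so its reaction then has zero moment arm.
Beam weight: 36 × 9.8 = 352.8 N down at 1.5 m → arm 1.5 m, τ = 352.8 × 1.5 = 529.2 N·m clockwise.
Lamp: 9.8 × 9.8 = 96.04 N down at 0.6 m → arm 2.4 m, τ = 96.04 × 2.4 = 230.5 N·m clockwise.
Bag of cement: 25 × 9.8 = 245 N down at 1.5 m → arm 1.5 m, τ = 245 × 1.5 = 367.5 N·m clockwise.
Weight: 28 × 9.8 = 274.4 N down at 1.2 m → arm 1.8 m, τ = 274.4 × 1.8 = 493.9 N·m clockwise.
Block: 26 × 9.8 = 254.8 N down at 1.8 m → arm 1.2 m, τ = 254.8 × 1.2 = 305.8 N·m clockwise.
Net load moment about support A = 1927 N·m clockwise.
Reaction R at support B is upward at 0.4 m, arm 2.6 m → moment R × 2.6 counterclockwise.
For rotational equilibrium, R × 2.6 = 1927, so R = 741 N.

R_B ≈ 741 N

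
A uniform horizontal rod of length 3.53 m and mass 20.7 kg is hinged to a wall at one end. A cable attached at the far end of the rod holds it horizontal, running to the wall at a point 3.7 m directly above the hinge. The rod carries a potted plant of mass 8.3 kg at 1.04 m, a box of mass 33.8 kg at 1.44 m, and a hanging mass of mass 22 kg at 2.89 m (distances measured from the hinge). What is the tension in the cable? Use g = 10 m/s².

T ≈ 616 N

Taking torques about the hinge:
Beam weight: 20.7 × 10 = 207 N down at 1.765 m → arm 1.765 m, τ = 207 × 1.765 = 365.4 N·m clockwise.
Potted plant: 8.3 × 10 = 83 N down at 1.04 m → arm 1.04 m, τ = 83 × 1.04 = 86.32 N·m clockwise.
Box: 33.8 × 10 = 338 N down at 1.44 m → arm 1.44 m, τ = 338 × 1.44 = 486.7 N·m clockwise.
Hanging mass: 22 × 10 = 220 N down at 2.89 m → arm 2.89 m, τ = 220 × 2.89 = 635.8 N·m clockwise.
Total clockwise load moment = 1574 N·m.
The cable tension T acts at 3.53 m; only its component perpendicular to the rod, T sinθ, produces torque. sinθ = h/√(h²+d²) = 3.7/√(3.7²+3.53²) = 0.7235.
For rotational equilibrium, T × 3.53 × 0.7235 = 1574, so T = 1574 / 2.554 = 616 N.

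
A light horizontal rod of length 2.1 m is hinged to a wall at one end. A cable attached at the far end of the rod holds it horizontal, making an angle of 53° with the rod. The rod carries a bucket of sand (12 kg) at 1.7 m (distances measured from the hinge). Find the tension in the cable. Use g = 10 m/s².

Sum moments about the hinge (the unknown hinge reaction has zero arm there).
Bucket of sand: 12 × 10 = 120 N down at 1.7 m → arm 1.7 m, τ = 120 × 1.7 = 204 N·m clockwise.
Total clockwise load moment = 204 N·m.
The cable tension T acts at 2.1 m; only its component perpendicular to the rod, T sinθ, produces torque. sin 53° = 0.7986.
For rotational equilibrium, T × 2.1 × 0.7986 = 204, so T = 204 / 1.677 = 122 N.

T ≈ 122 N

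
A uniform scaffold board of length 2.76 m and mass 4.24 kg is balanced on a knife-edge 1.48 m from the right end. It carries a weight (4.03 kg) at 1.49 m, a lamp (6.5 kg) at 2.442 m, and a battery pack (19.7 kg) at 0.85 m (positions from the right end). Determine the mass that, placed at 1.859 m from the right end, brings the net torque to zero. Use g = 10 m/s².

m ≈ 17.3 kg

Choose the knife-edge (at 1.48 m from the right end) as the axis so the support reaction has zero arm there.
Beam weight: 4.24 × 10 = 42.4 N down at 1.38 m → arm 0.1 m, τ = 42.4 × 0.1 = 4.24 N·m clockwise.
Weight: 4.03 × 10 = 40.3 N down at 1.49 m → arm 0.01 m, τ = 40.3 × 0.01 = 0.403 N·m counterclockwise.
Lamp: 6.5 × 10 = 65 N down at 2.442 m → arm 0.962 m, τ = 65 × 0.962 = 62.53 N·m counterclockwise.
Battery pack: 19.7 × 10 = 197 N down at 0.85 m → arm 0.63 m, τ = 197 × 0.63 = 124.1 N·m clockwise.
Net moment of known loads = 65.41 N·m clockwise.
An unknown mass m at 1.859 m has arm 0.379 m; its moment is m·g·0.379 counterclockwise.
Balancing moments: m × 10 × 0.379 = 65.41, giving m = 65.41 / (10 × 0.379) = 17.3 kg.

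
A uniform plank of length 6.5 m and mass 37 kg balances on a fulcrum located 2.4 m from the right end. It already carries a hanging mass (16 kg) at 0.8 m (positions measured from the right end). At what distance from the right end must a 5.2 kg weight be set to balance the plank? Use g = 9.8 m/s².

About the fulcrum (at 2.4 m from the right end):
Beam weight: 37 × 9.8 = 362.6 N down at 3.25 m → arm 0.85 m, τ = 362.6 × 0.85 = 308.2 N·m counterclockwise.
Hanging mass: 16 × 9.8 = 156.8 N down at 0.8 m → arm 1.6 m, τ = 156.8 × 1.6 = 250.9 N·m clockwise.
Net moment of existing loads = 57.3 N·m counterclockwise.
The weight weighs 5.2 × 9.8 = 50.96 N and must supply an equal clockwise moment, so its lever arm about the fulcrum is 57.3 / 50.96 = 1.12 m.
That puts it at 2.4 − 1.12 = 1.28 m from the right end.

x ≈ 1.28 m from the right end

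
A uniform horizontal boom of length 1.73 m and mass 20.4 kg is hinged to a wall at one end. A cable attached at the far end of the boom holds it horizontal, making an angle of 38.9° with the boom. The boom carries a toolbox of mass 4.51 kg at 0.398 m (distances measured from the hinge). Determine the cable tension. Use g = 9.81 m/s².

Taking torques about the hinge:
Beam weight: 20.4 × 9.81 = 200.1 N down at 0.865 m → arm 0.865 m, τ = 200.1 × 0.865 = 173.1 N·m clockwise.
Toolbox: 4.51 × 9.81 = 44.24 N down at 0.398 m → arm 0.398 m, τ = 44.24 × 0.398 = 17.61 N·m clockwise.
Total clockwise load moment = 190.7 N·m.
The cable tension T acts at 1.73 m; only its component perpendicular to the boom, T sinθ, produces torque. sin 38.9° = 0.628.
Balancing moments: T × 1.73 × 0.628 = 190.7, giving T = 190.7 / 1.086 = 176 N.

T ≈ 176 N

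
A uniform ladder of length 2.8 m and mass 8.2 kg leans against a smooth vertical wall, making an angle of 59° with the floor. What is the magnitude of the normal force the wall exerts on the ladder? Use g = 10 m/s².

Take moments about the foot of the ladder.
Ladder weight 8.2×10 = 82 N acts at 1.4 m along the ladder; its horizontal arm is 1.4·cos59° = 0.7211 m → τ = 59.13 N·m clockwise.
Wall normal N acts horizontally at the top; its moment arm is the height L sinθ = 2.8·sin59° = 2.4 m, counterclockwise.
Στ = 0 ⇒ N × 2.4 = 59.13 ⇒ N = 24.6 N.

N_wall ≈ 24.6 N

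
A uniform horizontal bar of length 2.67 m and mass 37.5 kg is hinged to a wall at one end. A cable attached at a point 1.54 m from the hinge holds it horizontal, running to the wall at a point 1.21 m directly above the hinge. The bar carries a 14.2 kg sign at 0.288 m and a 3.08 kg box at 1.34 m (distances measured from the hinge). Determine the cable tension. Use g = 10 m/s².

Choose the hinge as the axis so the unknown hinge reaction has zero arm there.
Beam weight: 37.5 × 10 = 375 N down at 1.335 m → arm 1.335 m, τ = 375 × 1.335 = 500.6 N·m clockwise.
Sign: 14.2 × 10 = 142 N down at 0.288 m → arm 0.288 m, τ = 142 × 0.288 = 40.9 N·m clockwise.
Box: 3.08 × 10 = 30.8 N down at 1.34 m → arm 1.34 m, τ = 30.8 × 1.34 = 41.27 N·m clockwise.
Total clockwise load moment = 582.8 N·m.
The cable tension T acts at 1.54 m; only its component perpendicular to the bar, T sinθ, produces torque. sinθ = h/√(h²+d²) = 1.21/√(1.21²+1.54²) = 0.6178.
Balancing moments: T × 1.54 × 0.6178 = 582.8, giving T = 582.8 / 0.9514 = 613 N.

T ≈ 613 N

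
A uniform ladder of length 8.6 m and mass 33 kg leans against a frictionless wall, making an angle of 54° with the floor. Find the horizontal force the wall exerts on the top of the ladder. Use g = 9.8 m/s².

N_wall ≈ 117 N

Take moments about the foot of the ladder.
Ladder weight 33×9.8 = 323.4 N acts at 4.3 m along the ladder; its horizontal arm is 4.3·cos54° = 2.527 m → τ = 817.2 N·m clockwise.
Wall normal N acts horizontally at the top; its moment arm is the height L sinθ = 8.6·sin54° = 6.958 m, counterclockwise.
Setting net torque to zero: N × 6.958 = 817.2 → N = 117 N.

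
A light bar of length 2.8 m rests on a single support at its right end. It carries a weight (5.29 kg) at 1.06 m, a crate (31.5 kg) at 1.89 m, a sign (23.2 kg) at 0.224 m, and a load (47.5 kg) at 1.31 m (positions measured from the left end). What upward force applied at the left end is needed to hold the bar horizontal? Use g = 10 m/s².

About the right end:
Weight: 5.29 × 10 = 52.9 N down at 1.06 m → arm 1.74 m, τ = 52.9 × 1.74 = 92.05 N·m counterclockwise.
Crate: 31.5 × 10 = 315 N down at 1.89 m → arm 0.91 m, τ = 315 × 0.91 = 286.7 N·m counterclockwise.
Sign: 23.2 × 10 = 232 N down at 0.224 m → arm 2.576 m, τ = 232 × 2.576 = 597.6 N·m counterclockwise.
Load: 47.5 × 10 = 475 N down at 1.31 m → arm 1.49 m, τ = 475 × 1.49 = 707.8 N·m counterclockwise.
Net moment of the loads = 1684 N·m counterclockwise.
The upward force F acts at the left end, arm 2.8 m, giving F × 2.8 clockwise.
Balancing moments: F × 2.8 = 1684, giving F = 1684 / 2.8 = 601 N.

F ≈ 601 N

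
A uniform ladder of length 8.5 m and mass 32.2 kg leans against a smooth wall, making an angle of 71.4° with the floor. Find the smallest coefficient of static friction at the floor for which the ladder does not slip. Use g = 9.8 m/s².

μ_min ≈ 0.168

About the foot of the ladder:
Ladder weight 32.2×9.8 = 315.6 N acts at 4.25 m along the ladder; its horizontal arm is 4.25·cos71.4° = 1.356 m → τ = 428 N·m clockwise.
Wall normal N acts horizontally at the top; its moment arm is the height L sinθ = 8.5·sin71.4° = 8.056 m, counterclockwise.
For rotational equilibrium, N × 8.056 = 428, so N = 53.13 N.
ΣFx = 0 ⇒ f = N_wall = 53.13 N. ΣFy = 0 ⇒ N_floor = 315.6 N.
μ_min = f / N_floor = 53.13 / 315.6 = 0.168.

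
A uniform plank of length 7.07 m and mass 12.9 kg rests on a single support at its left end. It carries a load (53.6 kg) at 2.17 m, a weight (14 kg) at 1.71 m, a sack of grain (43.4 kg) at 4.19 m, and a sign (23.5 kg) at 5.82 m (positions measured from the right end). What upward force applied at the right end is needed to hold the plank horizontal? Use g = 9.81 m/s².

F ≈ 746 N

About the left end:
Beam weight: 12.9 × 9.81 = 126.5 N down at 3.535 m → arm 3.535 m, τ = 126.5 × 3.535 = 447.2 N·m clockwise.
Load: 53.6 × 9.81 = 525.8 N down at 2.17 m → arm 4.9 m, τ = 525.8 × 4.9 = 2576 N·m clockwise.
Weight: 14 × 9.81 = 137.3 N down at 1.71 m → arm 5.36 m, τ = 137.3 × 5.36 = 735.9 N·m clockwise.
Sack of grain: 43.4 × 9.81 = 425.8 N down at 4.19 m → arm 2.88 m, τ = 425.8 × 2.88 = 1226 N·m clockwise.
Sign: 23.5 × 9.81 = 230.5 N down at 5.82 m → arm 1.25 m, τ = 230.5 × 1.25 = 288.1 N·m clockwise.
Net moment of the loads = 5273 N·m clockwise.
The upward force F acts at the right end, arm 7.07 m, giving F × 7.07 counterclockwise.
Balancing moments: F × 7.07 = 5273, giving F = 5273 / 7.07 = 746 N.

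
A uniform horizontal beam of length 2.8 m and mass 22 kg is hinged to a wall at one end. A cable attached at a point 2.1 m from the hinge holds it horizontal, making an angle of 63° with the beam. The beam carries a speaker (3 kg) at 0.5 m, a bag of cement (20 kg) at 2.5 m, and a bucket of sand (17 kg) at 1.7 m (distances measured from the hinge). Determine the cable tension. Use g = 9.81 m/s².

Taking torques about the hinge:
Beam weight: 22 × 9.81 = 215.8 N down at 1.4 m → arm 1.4 m, τ = 215.8 × 1.4 = 302.1 N·m clockwise.
Speaker: 3 × 9.81 = 29.43 N down at 0.5 m → arm 0.5 m, τ = 29.43 × 0.5 = 14.71 N·m clockwise.
Bag of cement: 20 × 9.81 = 196.2 N down at 2.5 m → arm 2.5 m, τ = 196.2 × 2.5 = 490.5 N·m clockwise.
Bucket of sand: 17 × 9.81 = 166.8 N down at 1.7 m → arm 1.7 m, τ = 166.8 × 1.7 = 283.6 N·m clockwise.
Total clockwise load moment = 1091 N·m.
The cable tension T acts at 2.1 m; only its component perpendicular to the beam, T sinθ, produces torque. sin 63° = 0.891.
Στ = 0 ⇒ T × 2.1 × 0.891 = 1091 ⇒ T = 1091 / 1.871 = 583 N.

T ≈ 583 N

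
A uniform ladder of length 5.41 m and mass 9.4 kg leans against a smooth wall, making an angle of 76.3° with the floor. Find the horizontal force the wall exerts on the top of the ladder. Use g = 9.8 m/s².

N_wall ≈ 11.2 N

Taking torques about the foot of the ladder:
Ladder weight 9.4×9.8 = 92.12 N acts at 2.705 m along the ladder; its horizontal arm is 2.705·cos76.3° = 0.6406 m → τ = 59.01 N·m clockwise.
Wall normal N acts horizontally at the top; its moment arm is the height L sinθ = 5.41·sin76.3° = 5.256 m, counterclockwise.
Setting net torque to zero: N × 5.256 = 59.01 → N = 11.2 N.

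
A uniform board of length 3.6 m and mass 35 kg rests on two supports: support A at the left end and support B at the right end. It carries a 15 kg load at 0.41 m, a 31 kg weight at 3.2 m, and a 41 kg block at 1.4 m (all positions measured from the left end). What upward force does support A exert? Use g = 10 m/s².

R_A ≈ 593 N

Taking torques about support B:
Beam weight: 35 × 10 = 350 N down at 1.8 m → arm 1.8 m, τ = 350 × 1.8 = 630 N·m counterclockwise.
Load: 15 × 10 = 150 N down at 0.41 m → arm 3.19 m, τ = 150 × 3.19 = 478.5 N·m counterclockwise.
Weight: 31 × 10 = 310 N down at 3.2 m → arm 0.4 m, τ = 310 × 0.4 = 124 N·m counterclockwise.
Block: 41 × 10 = 410 N down at 1.4 m → arm 2.2 m, τ = 410 × 2.2 = 902 N·m counterclockwise.
Net load moment about support B = 2134 N·m counterclockwise.
Reaction R at support A is upward at 0 m, arm 3.6 m → moment R × 3.6 clockwise.
For rotational equilibrium, R × 3.6 = 2134, so R = 593 N.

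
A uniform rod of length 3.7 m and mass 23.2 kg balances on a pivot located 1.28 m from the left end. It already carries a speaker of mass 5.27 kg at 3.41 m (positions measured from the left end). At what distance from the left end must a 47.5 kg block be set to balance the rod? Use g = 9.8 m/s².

Sum moments about the pivot (at 1.28 m from the left end) (the support reaction has zero arm there).
Beam weight: 23.2 × 9.8 = 227.4 N down at 1.85 m → arm 0.57 m, τ = 227.4 × 0.57 = 129.6 N·m clockwise.
Speaker: 5.27 × 9.8 = 51.65 N down at 3.41 m → arm 2.13 m, τ = 51.65 × 2.13 = 110 N·m clockwise.
Net moment of existing loads = 239.6 N·m clockwise.
The block weighs 47.5 × 9.8 = 465.5 N and must supply an equal counterclockwise moment, so its lever arm about the pivot is 239.6 / 465.5 = 0.515 m.
That puts it at 1.28 − 0.515 = 0.765 m from the left end.

x ≈ 0.765 m from the left end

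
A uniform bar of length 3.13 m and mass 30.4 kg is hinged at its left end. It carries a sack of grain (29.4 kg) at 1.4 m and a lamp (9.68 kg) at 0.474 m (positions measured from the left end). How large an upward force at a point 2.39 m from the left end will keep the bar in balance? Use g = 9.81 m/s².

Sum moments about the left end (the unknown pivot reaction has zero arm there).
Beam weight: 30.4 × 9.81 = 298.2 N down at 1.565 m → arm 1.565 m, τ = 298.2 × 1.565 = 466.7 N·m clockwise.
Sack of grain: 29.4 × 9.81 = 288.4 N down at 1.4 m → arm 1.4 m, τ = 288.4 × 1.4 = 403.8 N·m clockwise.
Lamp: 9.68 × 9.81 = 94.96 N down at 0.474 m → arm 0.474 m, τ = 94.96 × 0.474 = 45.01 N·m clockwise.
Net moment of the loads = 915.5 N·m clockwise.
The upward force F acts at a point 2.39 m from the left end, arm 2.39 m, giving F × 2.39 counterclockwise.
Στ = 0 ⇒ F × 2.39 = 915.5 ⇒ F = 915.5 / 2.39 = 383 N.

F ≈ 383 N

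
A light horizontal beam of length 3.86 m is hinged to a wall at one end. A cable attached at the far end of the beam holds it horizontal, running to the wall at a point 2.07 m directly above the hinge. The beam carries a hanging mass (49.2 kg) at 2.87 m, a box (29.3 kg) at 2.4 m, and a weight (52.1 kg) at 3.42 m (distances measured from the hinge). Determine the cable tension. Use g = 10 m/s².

T ≈ 2140 N

About the hinge:
Hanging mass: 49.2 × 10 = 492 N down at 2.87 m → arm 2.87 m, τ = 492 × 2.87 = 1412 N·m clockwise.
Box: 29.3 × 10 = 293 N down at 2.4 m → arm 2.4 m, τ = 293 × 2.4 = 703.2 N·m clockwise.
Weight: 52.1 × 10 = 521 N down at 3.42 m → arm 3.42 m, τ = 521 × 3.42 = 1782 N·m clockwise.
Total clockwise load moment = 3897 N·m.
The cable tension T acts at 3.86 m; only its component perpendicular to the beam, T sinθ, produces torque. sinθ = h/√(h²+d²) = 2.07/√(2.07²+3.86²) = 0.4726.
For rotational equilibrium, T × 3.86 × 0.4726 = 3897, so T = 3897 / 1.824 = 2140 N.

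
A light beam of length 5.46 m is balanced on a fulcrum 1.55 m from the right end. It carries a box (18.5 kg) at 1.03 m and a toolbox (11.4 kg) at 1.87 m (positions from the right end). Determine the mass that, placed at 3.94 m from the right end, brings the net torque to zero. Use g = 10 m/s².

Take moments about the fulcrum (at 1.55 m from the right end).
Box: 18.5 × 10 = 185 N down at 1.03 m → arm 0.52 m, τ = 185 × 0.52 = 96.2 N·m clockwise.
Toolbox: 11.4 × 10 = 114 N down at 1.87 m → arm 0.32 m, τ = 114 × 0.32 = 36.48 N·m counterclockwise.
Net moment of known loads = 59.72 N·m clockwise.
An unknown mass m at 3.94 m has arm 2.39 m; its moment is m·g·2.39 counterclockwise.
Στ = 0 ⇒ m × 10 × 2.39 = 59.72 ⇒ m = 59.72 / (10 × 2.39) = 2.5 kg.

m ≈ 2.5 kg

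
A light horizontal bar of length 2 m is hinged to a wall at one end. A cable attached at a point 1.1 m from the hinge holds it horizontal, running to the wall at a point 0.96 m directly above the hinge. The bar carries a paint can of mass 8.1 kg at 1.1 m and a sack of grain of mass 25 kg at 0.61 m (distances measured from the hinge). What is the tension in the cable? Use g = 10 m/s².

T ≈ 334 N

Choose the hinge as the axis so the unknown hinge reaction has zero arm there.
Paint can: 8.1 × 10 = 81 N down at 1.1 m → arm 1.1 m, τ = 81 × 1.1 = 89.1 N·m clockwise.
Sack of grain: 25 × 10 = 250 N down at 0.61 m → arm 0.61 m, τ = 250 × 0.61 = 152.5 N·m clockwise.
Total clockwise load moment = 241.6 N·m.
The cable tension T acts at 1.1 m; only its component perpendicular to the bar, T sinθ, produces torque. sinθ = h/√(h²+d²) = 0.96/√(0.96²+1.1²) = 0.6575.
For rotational equilibrium, T × 1.1 × 0.6575 = 241.6, so T = 241.6 / 0.7233 = 334 N.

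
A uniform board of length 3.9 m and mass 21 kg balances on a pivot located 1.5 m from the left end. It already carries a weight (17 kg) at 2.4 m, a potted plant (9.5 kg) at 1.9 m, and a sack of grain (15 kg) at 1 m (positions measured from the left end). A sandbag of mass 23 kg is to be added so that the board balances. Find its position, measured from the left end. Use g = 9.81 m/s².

x ≈ 0.585 m from the left end

Sum moments about the pivot (at 1.5 m from the left end) (the support reaction has zero arm there).
Beam weight: 21 × 9.81 = 206 N down at 1.95 m → arm 0.45 m, τ = 206 × 0.45 = 92.7 N·m clockwise.
Weight: 17 × 9.81 = 166.8 N down at 2.4 m → arm 0.9 m, τ = 166.8 × 0.9 = 150.1 N·m clockwise.
Potted plant: 9.5 × 9.81 = 93.2 N down at 1.9 m → arm 0.4 m, τ = 93.2 × 0.4 = 37.28 N·m clockwise.
Sack of grain: 15 × 9.81 = 147.2 N down at 1 m → arm 0.5 m, τ = 147.2 × 0.5 = 73.6 N·m counterclockwise.
Net moment of existing loads = 206.5 N·m clockwise.
The sandbag weighs 23 × 9.81 = 225.6 N and must supply an equal counterclockwise moment, so its lever arm about the pivot is 206.5 / 225.6 = 0.915 m.
That puts it at 1.5 − 0.915 = 0.585 m from the left end.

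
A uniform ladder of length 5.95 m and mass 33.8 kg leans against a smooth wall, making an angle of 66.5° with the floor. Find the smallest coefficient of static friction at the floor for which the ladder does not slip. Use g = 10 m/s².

About the foot of the ladder:
Ladder weight 33.8×10 = 338 N acts at 2.975 m along the ladder; its horizontal arm is 2.975·cos66.5° = 1.186 m → τ = 400.9 N·m clockwise.
Wall normal N acts horizontally at the top; its moment arm is the height L sinθ = 5.95·sin66.5° = 5.457 m, counterclockwise.
Στ = 0 ⇒ N × 5.457 = 400.9 ⇒ N = 73.47 N.
ΣFx = 0 ⇒ f = N_wall = 73.47 N. ΣFy = 0 ⇒ N_floor = 338 N.
μ_min = f / N_floor = 73.47 / 338 = 0.217.

μ_min ≈ 0.217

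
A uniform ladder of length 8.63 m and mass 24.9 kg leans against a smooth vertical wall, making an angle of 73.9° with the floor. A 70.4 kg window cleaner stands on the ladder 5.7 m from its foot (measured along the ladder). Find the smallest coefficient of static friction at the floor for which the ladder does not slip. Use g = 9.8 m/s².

μ_min ≈ 0.179

Sum moments about the foot of the ladder (the floor normal and friction both act there and drop out).
Ladder weight 24.9×9.8 = 244 N acts at 4.315 m along the ladder; its horizontal arm is 4.315·cos73.9° = 1.197 m → τ = 292.1 N·m clockwise.
Window cleaner: 70.4×9.8 = 689.9 N at 5.7 m → arm 1.581 m → τ = 1091 N·m clockwise.
Wall normal N acts horizontally at the top; its moment arm is the height L sinθ = 8.63·sin73.9° = 8.292 m, counterclockwise.
Balancing moments: N × 8.292 = 1383, giving N = 166.8 N.
ΣFx = 0 ⇒ f = N_wall = 166.8 N. ΣFy = 0 ⇒ N_floor = 933.9 N.
μ_min = f / N_floor = 166.8 / 933.9 = 0.179.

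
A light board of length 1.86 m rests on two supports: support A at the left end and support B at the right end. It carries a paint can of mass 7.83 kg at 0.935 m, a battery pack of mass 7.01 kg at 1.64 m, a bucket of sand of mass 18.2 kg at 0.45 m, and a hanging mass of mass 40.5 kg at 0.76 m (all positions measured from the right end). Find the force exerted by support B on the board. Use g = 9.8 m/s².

R_B ≈ 416 N

Choose support A as the axis so its reaction then has zero moment arm.
Paint can: 7.83 × 9.8 = 76.73 N down at 0.935 m → arm 0.925 m, τ = 76.73 × 0.925 = 70.98 N·m clockwise.
Battery pack: 7.01 × 9.8 = 68.7 N down at 1.64 m → arm 0.22 m, τ = 68.7 × 0.22 = 15.11 N·m clockwise.
Bucket of sand: 18.2 × 9.8 = 178.4 N down at 0.45 m → arm 1.41 m, τ = 178.4 × 1.41 = 251.5 N·m clockwise.
Hanging mass: 40.5 × 9.8 = 396.9 N down at 0.76 m → arm 1.1 m, τ = 396.9 × 1.1 = 436.6 N·m clockwise.
Net load moment about support A = 774.2 N·m clockwise.
Reaction R at support B is upward at 0 m, arm 1.86 m → moment R × 1.86 counterclockwise.
Balancing moments: R × 1.86 = 774.2, giving R = 416 N.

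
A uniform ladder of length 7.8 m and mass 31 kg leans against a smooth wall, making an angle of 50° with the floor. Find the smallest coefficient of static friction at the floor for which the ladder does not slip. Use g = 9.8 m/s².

Take moments about the foot of the ladder.
Ladder weight 31×9.8 = 303.8 N acts at 3.9 m along the ladder; its horizontal arm is 3.9·cos50° = 2.507 m → τ = 761.6 N·m clockwise.
Wall normal N acts horizontally at the top; its moment arm is the height L sinθ = 7.8·sin50° = 5.975 m, counterclockwise.
For rotational equilibrium, N × 5.975 = 761.6, so N = 127.5 N.
ΣFx = 0 ⇒ f = N_wall = 127.5 N. ΣFy = 0 ⇒ N_floor = 303.8 N.
μ_min = f / N_floor = 127.5 / 303.8 = 0.42.

μ_min ≈ 0.42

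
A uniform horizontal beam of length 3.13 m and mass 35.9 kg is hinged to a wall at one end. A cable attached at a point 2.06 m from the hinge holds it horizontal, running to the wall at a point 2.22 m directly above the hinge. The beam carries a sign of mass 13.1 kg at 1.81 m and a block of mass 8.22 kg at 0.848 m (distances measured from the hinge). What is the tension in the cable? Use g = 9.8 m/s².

T ≈ 564 N

Take moments about the hinge.
Beam weight: 35.9 × 9.8 = 351.8 N down at 1.565 m → arm 1.565 m, τ = 351.8 × 1.565 = 550.6 N·m clockwise.
Sign: 13.1 × 9.8 = 128.4 N down at 1.81 m → arm 1.81 m, τ = 128.4 × 1.81 = 232.4 N·m clockwise.
Block: 8.22 × 9.8 = 80.56 N down at 0.848 m → arm 0.848 m, τ = 80.56 × 0.848 = 68.31 N·m clockwise.
Total clockwise load moment = 851.3 N·m.
The cable tension T acts at 2.06 m; only its component perpendicular to the beam, T sinθ, produces torque. sinθ = h/√(h²+d²) = 2.22/√(2.22²+2.06²) = 0.733.
Balancing moments: T × 2.06 × 0.733 = 851.3, giving T = 851.3 / 1.51 = 564 N.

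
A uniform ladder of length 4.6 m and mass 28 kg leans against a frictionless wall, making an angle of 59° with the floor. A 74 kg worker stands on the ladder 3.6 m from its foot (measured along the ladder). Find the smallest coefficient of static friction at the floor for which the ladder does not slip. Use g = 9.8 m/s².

μ_min ≈ 0.424

Taking torques about the foot of the ladder:
Ladder weight 28×9.8 = 274.4 N acts at 2.3 m along the ladder; its horizontal arm is 2.3·cos59° = 1.185 m → τ = 325.2 N·m clockwise.
Worker: 74×9.8 = 725.2 N at 3.6 m → arm 1.854 m → τ = 1345 N·m clockwise.
Wall normal N acts horizontally at the top; its moment arm is the height L sinθ = 4.6·sin59° = 3.943 m, counterclockwise.
Στ = 0 ⇒ N × 3.943 = 1670 ⇒ N = 423.5 N.
ΣFx = 0 ⇒ f = N_wall = 423.5 N. ΣFy = 0 ⇒ N_floor = 999.6 N.
μ_min = f / N_floor = 423.5 / 999.6 = 0.424.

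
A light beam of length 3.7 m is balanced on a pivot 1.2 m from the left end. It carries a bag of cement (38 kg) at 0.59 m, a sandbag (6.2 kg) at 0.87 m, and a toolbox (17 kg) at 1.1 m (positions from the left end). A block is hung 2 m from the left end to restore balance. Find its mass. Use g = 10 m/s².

Take moments about the pivot (at 1.2 m from the left end).
Bag of cement: 38 × 10 = 380 N down at 0.59 m → arm 0.61 m, τ = 380 × 0.61 = 231.8 N·m counterclockwise.
Sandbag: 6.2 × 10 = 62 N down at 0.87 m → arm 0.33 m, τ = 62 × 0.33 = 20.46 N·m counterclockwise.
Toolbox: 17 × 10 = 170 N down at 1.1 m → arm 0.1 m, τ = 170 × 0.1 = 17 N·m counterclockwise.
Net moment of known loads = 269.3 N·m counterclockwise.
An unknown mass m at 2 m has arm 0.8 m; its moment is m·g·0.8 clockwise.
Balancing moments: m × 10 × 0.8 = 269.3, giving m = 269.3 / (10 × 0.8) = 33.7 kg.

m ≈ 33.7 kg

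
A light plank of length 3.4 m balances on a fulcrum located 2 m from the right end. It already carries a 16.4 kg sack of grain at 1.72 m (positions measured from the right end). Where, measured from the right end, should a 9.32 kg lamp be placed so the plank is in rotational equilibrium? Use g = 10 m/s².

Take moments about the fulcrum (at 2 m from the right end).
Sack of grain: 16.4 × 10 = 164 N down at 1.72 m → arm 0.28 m, τ = 164 × 0.28 = 45.92 N·m clockwise.
Net moment of existing loads = 45.92 N·m clockwise.
The lamp weighs 9.32 × 10 = 93.2 N and must supply an equal counterclockwise moment, so its lever arm about the fulcrum is 45.92 / 93.2 = 0.493 m.
That puts it at 2 + 0.493 = 2.49 m from the right end.

x ≈ 2.49 m from the right end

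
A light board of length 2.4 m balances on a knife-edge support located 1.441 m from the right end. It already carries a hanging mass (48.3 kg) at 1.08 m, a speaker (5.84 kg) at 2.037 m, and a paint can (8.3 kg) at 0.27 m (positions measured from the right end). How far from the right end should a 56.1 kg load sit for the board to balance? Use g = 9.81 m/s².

Sum moments about the knife-edge support (at 1.441 m from the right end) (the support reaction has zero arm there).
Hanging mass: 48.3 × 9.81 = 473.8 N down at 1.08 m → arm 0.361 m, τ = 473.8 × 0.361 = 171 N·m clockwise.
Speaker: 5.84 × 9.81 = 57.29 N down at 2.037 m → arm 0.596 m, τ = 57.29 × 0.596 = 34.14 N·m counterclockwise.
Paint can: 8.3 × 9.81 = 81.42 N down at 0.27 m → arm 1.171 m, τ = 81.42 × 1.171 = 95.34 N·m clockwise.
Net moment of existing loads = 232.2 N·m clockwise.
The load weighs 56.1 × 9.81 = 550.3 N and must supply an equal counterclockwise moment, so its lever arm about the knife-edge support is 232.2 / 550.3 = 0.422 m.
That puts it at 1.441 + 0.422 = 1.86 m from the right end.

x ≈ 1.86 m from the right end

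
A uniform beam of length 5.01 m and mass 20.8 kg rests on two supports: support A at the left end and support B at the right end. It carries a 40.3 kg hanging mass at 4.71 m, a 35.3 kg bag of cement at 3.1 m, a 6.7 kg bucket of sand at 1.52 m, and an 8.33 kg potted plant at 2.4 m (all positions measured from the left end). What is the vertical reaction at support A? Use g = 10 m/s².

R_A ≈ 353 N

Take moments about support B.
Beam weight: 20.8 × 10 = 208 N down at 2.505 m → arm 2.505 m, τ = 208 × 2.505 = 521 N·m counterclockwise.
Hanging mass: 40.3 × 10 = 403 N down at 4.71 m → arm 0.3 m, τ = 403 × 0.3 = 120.9 N·m counterclockwise.
Bag of cement: 35.3 × 10 = 353 N down at 3.1 m → arm 1.91 m, τ = 353 × 1.91 = 674.2 N·m counterclockwise.
Bucket of sand: 6.7 × 10 = 67 N down at 1.52 m → arm 3.49 m, τ = 67 × 3.49 = 233.8 N·m counterclockwise.
Potted plant: 8.33 × 10 = 83.3 N down at 2.4 m → arm 2.61 m, τ = 83.3 × 2.61 = 217.4 N·m counterclockwise.
Net load moment about support B = 1767 N·m counterclockwise.
Reaction R at support A is upward at 0 m, arm 5.01 m → moment R × 5.01 clockwise.
Balancing moments: R × 5.01 = 1767, giving R = 353 N.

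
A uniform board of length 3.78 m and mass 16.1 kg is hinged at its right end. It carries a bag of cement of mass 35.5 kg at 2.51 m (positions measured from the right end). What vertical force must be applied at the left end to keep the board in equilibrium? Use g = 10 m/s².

Taking torques about the right end:
Beam weight: 16.1 × 10 = 161 N down at 1.89 m → arm 1.89 m, τ = 161 × 1.89 = 304.3 N·m counterclockwise.
Bag of cement: 35.5 × 10 = 355 N down at 2.51 m → arm 2.51 m, τ = 355 × 2.51 = 891 N·m counterclockwise.
Net moment of the loads = 1195 N·m counterclockwise.
The upward force F acts at the left end, arm 3.78 m, giving F × 3.78 clockwise.
Balancing moments: F × 3.78 = 1195, giving F = 1195 / 3.78 = 316 N.

F ≈ 316 N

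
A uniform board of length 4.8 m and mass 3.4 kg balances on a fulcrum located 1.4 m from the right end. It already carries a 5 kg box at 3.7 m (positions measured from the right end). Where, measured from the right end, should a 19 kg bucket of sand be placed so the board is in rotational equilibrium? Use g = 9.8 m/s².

x ≈ 0.616 m from the right end

Choose the fulcrum (at 1.4 m from the right end) as the axis so the support reaction has zero arm there.
Beam weight: 3.4 × 9.8 = 33.32 N down at 2.4 m → arm 1 m, τ = 33.32 × 1 = 33.32 N·m counterclockwise.
Box: 5 × 9.8 = 49 N down at 3.7 m → arm 2.3 m, τ = 49 × 2.3 = 112.7 N·m counterclockwise.
Net moment of existing loads = 146 N·m counterclockwise.
The bucket of sand weighs 19 × 9.8 = 186.2 N and must supply an equal clockwise moment, so its lever arm about the fulcrum is 146 / 186.2 = 0.784 m.
That puts it at 1.4 − 0.784 = 0.616 m from the right end.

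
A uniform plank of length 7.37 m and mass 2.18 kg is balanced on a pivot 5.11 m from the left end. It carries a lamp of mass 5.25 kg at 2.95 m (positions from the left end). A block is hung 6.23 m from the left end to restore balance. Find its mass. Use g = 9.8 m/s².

m ≈ 12.9 kg

Sum moments about the pivot (at 5.11 m from the left end) (the support reaction has zero arm there).
Beam weight: 2.18 × 9.8 = 21.36 N down at 3.685 m → arm 1.425 m, τ = 21.36 × 1.425 = 30.44 N·m counterclockwise.
Lamp: 5.25 × 9.8 = 51.45 N down at 2.95 m → arm 2.16 m, τ = 51.45 × 2.16 = 111.1 N·m counterclockwise.
Net moment of known loads = 141.5 N·m counterclockwise.
An unknown mass m at 6.23 m has arm 1.12 m; its moment is m·g·1.12 clockwise.
For rotational equilibrium, m × 9.8 × 1.12 = 141.5, so m = 141.5 / (9.8 × 1.12) = 12.9 kg.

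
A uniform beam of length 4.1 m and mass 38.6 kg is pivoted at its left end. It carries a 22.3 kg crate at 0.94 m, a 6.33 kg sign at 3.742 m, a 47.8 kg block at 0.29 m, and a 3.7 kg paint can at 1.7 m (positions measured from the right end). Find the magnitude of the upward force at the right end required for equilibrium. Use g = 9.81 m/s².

Sum moments about the left end (the unknown pivot reaction has zero arm there).
Beam weight: 38.6 × 9.81 = 378.7 N down at 2.05 m → arm 2.05 m, τ = 378.7 × 2.05 = 776.3 N·m clockwise.
Crate: 22.3 × 9.81 = 218.8 N down at 0.94 m → arm 3.16 m, τ = 218.8 × 3.16 = 691.4 N·m clockwise.
Sign: 6.33 × 9.81 = 62.1 N down at 3.742 m → arm 0.358 m, τ = 62.1 × 0.358 = 22.23 N·m clockwise.
Block: 47.8 × 9.81 = 468.9 N down at 0.29 m → arm 3.81 m, τ = 468.9 × 3.81 = 1787 N·m clockwise.
Paint can: 3.7 × 9.81 = 36.3 N down at 1.7 m → arm 2.4 m, τ = 36.3 × 2.4 = 87.12 N·m clockwise.
Net moment of the loads = 3364 N·m clockwise.
The upward force F acts at the right end, arm 4.1 m, giving F × 4.1 counterclockwise.
Στ = 0 ⇒ F × 4.1 = 3364 ⇒ F = 3364 / 4.1 = 820 N.

F ≈ 820 N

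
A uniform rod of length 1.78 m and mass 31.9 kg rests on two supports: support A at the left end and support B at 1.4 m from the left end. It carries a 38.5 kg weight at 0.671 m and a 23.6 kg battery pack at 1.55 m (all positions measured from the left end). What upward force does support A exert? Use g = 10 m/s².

R_A ≈ 291 N

About support B:
Beam weight: 31.9 × 10 = 319 N down at 0.89 m → arm 0.51 m, τ = 319 × 0.51 = 162.7 N·m counterclockwise.
Weight: 38.5 × 10 = 385 N down at 0.671 m → arm 0.729 m, τ = 385 × 0.729 = 280.7 N·m counterclockwise.
Battery pack: 23.6 × 10 = 236 N down at 1.55 m → arm 0.15 m, τ = 236 × 0.15 = 35.4 N·m clockwise.
Net load moment about support B = 408 N·m counterclockwise.
Reaction R at support A is upward at 0 m, arm 1.4 m → moment R × 1.4 clockwise.
Στ = 0 ⇒ R × 1.4 = 408 ⇒ R = 291 N.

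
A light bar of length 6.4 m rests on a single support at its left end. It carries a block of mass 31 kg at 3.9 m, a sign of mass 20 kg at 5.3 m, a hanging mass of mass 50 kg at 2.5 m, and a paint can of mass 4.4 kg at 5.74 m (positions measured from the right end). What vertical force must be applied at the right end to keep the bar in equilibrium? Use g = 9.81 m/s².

F ≈ 456 N

Sum moments about the left end (the unknown pivot reaction has zero arm there).
Block: 31 × 9.81 = 304.1 N down at 3.9 m → arm 2.5 m, τ = 304.1 × 2.5 = 760.2 N·m clockwise.
Sign: 20 × 9.81 = 196.2 N down at 5.3 m → arm 1.1 m, τ = 196.2 × 1.1 = 215.8 N·m clockwise.
Hanging mass: 50 × 9.81 = 490.5 N down at 2.5 m → arm 3.9 m, τ = 490.5 × 3.9 = 1913 N·m clockwise.
Paint can: 4.4 × 9.81 = 43.16 N down at 5.74 m → arm 0.66 m, τ = 43.16 × 0.66 = 28.49 N·m clockwise.
Net moment of the loads = 2917 N·m clockwise.
The upward force F acts at the right end, arm 6.4 m, giving F × 6.4 counterclockwise.
For rotational equilibrium, F × 6.4 = 2917, so F = 2917 / 6.4 = 456 N.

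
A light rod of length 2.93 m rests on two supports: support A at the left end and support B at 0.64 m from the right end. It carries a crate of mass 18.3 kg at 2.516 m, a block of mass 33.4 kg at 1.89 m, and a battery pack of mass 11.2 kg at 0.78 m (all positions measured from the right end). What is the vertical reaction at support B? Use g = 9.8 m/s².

R_B ≈ 284 N

Take moments about support A.
Crate: 18.3 × 9.8 = 179.3 N down at 2.516 m → arm 0.414 m, τ = 179.3 × 0.414 = 74.23 N·m clockwise.
Block: 33.4 × 9.8 = 327.3 N down at 1.89 m → arm 1.04 m, τ = 327.3 × 1.04 = 340.4 N·m clockwise.
Battery pack: 11.2 × 9.8 = 109.8 N down at 0.78 m → arm 2.15 m, τ = 109.8 × 2.15 = 236.1 N·m clockwise.
Net load moment about support A = 650.7 N·m clockwise.
Reaction R at support B is upward at 0.64 m, arm 2.29 m → moment R × 2.29 counterclockwise.
Setting net torque to zero: R × 2.29 = 650.7 → R = 284 N.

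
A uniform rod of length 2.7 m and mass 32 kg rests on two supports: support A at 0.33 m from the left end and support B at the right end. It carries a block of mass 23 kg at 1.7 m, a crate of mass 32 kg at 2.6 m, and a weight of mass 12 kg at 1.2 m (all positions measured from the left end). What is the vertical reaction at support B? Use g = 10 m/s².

Take moments about support A.
Beam weight: 32 × 10 = 320 N down at 1.35 m → arm 1.02 m, τ = 320 × 1.02 = 326.4 N·m clockwise.
Block: 23 × 10 = 230 N down at 1.7 m → arm 1.37 m, τ = 230 × 1.37 = 315.1 N·m clockwise.
Crate: 32 × 10 = 320 N down at 2.6 m → arm 2.27 m, τ = 320 × 2.27 = 726.4 N·m clockwise.
Weight: 12 × 10 = 120 N down at 1.2 m → arm 0.87 m, τ = 120 × 0.87 = 104.4 N·m clockwise.
Net load moment about support A = 1472 N·m clockwise.
Reaction R at support B is upward at 2.7 m, arm 2.37 m → moment R × 2.37 counterclockwise.
Balancing moments: R × 2.37 = 1472, giving R = 621 N.

R_B ≈ 621 N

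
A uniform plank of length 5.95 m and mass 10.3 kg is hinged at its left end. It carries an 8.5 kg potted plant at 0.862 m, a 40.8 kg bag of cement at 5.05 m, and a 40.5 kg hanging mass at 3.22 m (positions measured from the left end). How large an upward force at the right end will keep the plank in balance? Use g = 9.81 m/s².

Take moments about the left end.
Beam weight: 10.3 × 9.81 = 101 N down at 2.975 m → arm 2.975 m, τ = 101 × 2.975 = 300.5 N·m clockwise.
Potted plant: 8.5 × 9.81 = 83.39 N down at 0.862 m → arm 0.862 m, τ = 83.39 × 0.862 = 71.88 N·m clockwise.
Bag of cement: 40.8 × 9.81 = 400.2 N down at 5.05 m → arm 5.05 m, τ = 400.2 × 5.05 = 2021 N·m clockwise.
Hanging mass: 40.5 × 9.81 = 397.3 N down at 3.22 m → arm 3.22 m, τ = 397.3 × 3.22 = 1279 N·m clockwise.
Net moment of the loads = 3672 N·m clockwise.
The upward force F acts at the right end, arm 5.95 m, giving F × 5.95 counterclockwise.
For rotational equilibrium, F × 5.95 = 3672, so F = 3672 / 5.95 = 617 N.

F ≈ 617 N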